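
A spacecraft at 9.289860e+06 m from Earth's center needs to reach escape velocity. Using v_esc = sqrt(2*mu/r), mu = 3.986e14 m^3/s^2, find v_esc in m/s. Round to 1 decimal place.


Step 1: 2*mu/r = 2 * 3.986e14 / 9.289860e+06 = 85813995.0441
Step 2: v_esc = sqrt(85813995.0441) = 9263.6 m/s

9263.6


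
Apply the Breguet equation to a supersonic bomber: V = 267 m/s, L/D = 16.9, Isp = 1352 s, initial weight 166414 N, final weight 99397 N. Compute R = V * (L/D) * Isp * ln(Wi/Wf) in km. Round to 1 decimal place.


Step 1: Coefficient = V * (L/D) * Isp = 267 * 16.9 * 1352 = 6100629.6 m
Step 2: Wi/Wf = 166414 / 99397 = 1.674236
Step 3: ln(1.674236) = 0.515357
Step 4: R = 6100629.6 * 0.515357 = 3144000.5 m = 3144.0 km

3144.0


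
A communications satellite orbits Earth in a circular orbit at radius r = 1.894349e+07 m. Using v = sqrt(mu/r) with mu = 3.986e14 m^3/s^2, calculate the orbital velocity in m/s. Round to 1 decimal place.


Step 1: mu / r = 3.986e14 / 1.894349e+07 = 21041529.3064
Step 2: v = sqrt(21041529.3064) = 4587.1 m/s

4587.1


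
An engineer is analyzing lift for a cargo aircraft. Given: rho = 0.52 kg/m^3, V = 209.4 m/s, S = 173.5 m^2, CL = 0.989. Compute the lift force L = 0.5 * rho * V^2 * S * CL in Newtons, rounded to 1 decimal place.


Step 1: Calculate dynamic pressure q = 0.5 * 0.52 * 209.4^2 = 0.5 * 0.52 * 43848.36 = 11400.5736 Pa
Step 2: Multiply by wing area and lift coefficient: L = 11400.5736 * 173.5 * 0.989
Step 3: L = 1977999.5196 * 0.989 = 1956241.5 N

1956241.5


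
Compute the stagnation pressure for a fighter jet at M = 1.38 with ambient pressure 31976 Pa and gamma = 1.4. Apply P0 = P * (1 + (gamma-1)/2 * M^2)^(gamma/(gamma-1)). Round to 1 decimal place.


Step 1: (gamma-1)/2 * M^2 = 0.2 * 1.9044 = 0.38088
Step 2: 1 + 0.38088 = 1.38088
Step 3: Exponent gamma/(gamma-1) = 3.5
Step 4: P0 = 31976 * 1.38088^3.5 = 98939.5 Pa

98939.5


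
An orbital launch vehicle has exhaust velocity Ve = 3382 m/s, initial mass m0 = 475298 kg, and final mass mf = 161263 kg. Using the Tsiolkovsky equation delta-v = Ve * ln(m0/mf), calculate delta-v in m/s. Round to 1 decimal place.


Step 1: Mass ratio m0/mf = 475298 / 161263 = 2.947347
Step 2: ln(2.947347) = 1.080905
Step 3: delta-v = 3382 * 1.080905 = 3655.6 m/s

3655.6


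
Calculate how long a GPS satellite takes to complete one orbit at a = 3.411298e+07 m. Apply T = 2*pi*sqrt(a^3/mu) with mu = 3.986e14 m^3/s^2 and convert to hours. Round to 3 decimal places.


Step 1: a^3 / mu = 3.969712e+22 / 3.986e14 = 9.959136e+07
Step 2: sqrt(9.959136e+07) = 9979.5473 s
Step 3: T = 2*pi * 9979.5473 = 62703.35 s
Step 4: T in hours = 62703.35 / 3600 = 17.418 hours

17.418


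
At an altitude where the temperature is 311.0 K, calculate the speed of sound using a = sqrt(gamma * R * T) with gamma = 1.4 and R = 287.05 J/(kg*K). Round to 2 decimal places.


Step 1: gamma * R * T = 1.4 * 287.05 * 311.0 = 124981.57
Step 2: a = sqrt(124981.57) = 353.53 m/s

353.53


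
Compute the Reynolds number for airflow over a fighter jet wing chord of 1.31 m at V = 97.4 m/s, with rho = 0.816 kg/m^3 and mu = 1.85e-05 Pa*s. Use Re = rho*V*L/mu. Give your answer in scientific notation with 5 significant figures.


Step 1: Numerator = rho * V * L = 0.816 * 97.4 * 1.31 = 104.116704
Step 2: Re = 104.116704 / 1.85e-05
Step 3: Re = 5.6279e+06

5.6279e+06


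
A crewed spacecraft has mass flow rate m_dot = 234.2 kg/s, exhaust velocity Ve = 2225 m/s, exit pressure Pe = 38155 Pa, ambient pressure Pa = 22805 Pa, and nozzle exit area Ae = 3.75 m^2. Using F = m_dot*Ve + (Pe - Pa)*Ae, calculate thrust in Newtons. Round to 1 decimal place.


Step 1: Momentum thrust = m_dot * Ve = 234.2 * 2225 = 521095.0 N
Step 2: Pressure thrust = (Pe - Pa) * Ae = (38155 - 22805) * 3.75 = 57562.50 N
Step 3: Total thrust F = 521095.0 + 57562.50 = 578657.5 N

578657.5


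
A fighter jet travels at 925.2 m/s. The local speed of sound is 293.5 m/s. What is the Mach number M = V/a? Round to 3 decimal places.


Step 1: M = V / a = 925.2 / 293.5
Step 2: M = 3.152

3.152


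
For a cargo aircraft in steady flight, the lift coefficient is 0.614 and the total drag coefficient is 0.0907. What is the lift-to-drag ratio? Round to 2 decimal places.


Step 1: L/D = CL / CD = 0.614 / 0.0907
Step 2: L/D = 6.77

6.77


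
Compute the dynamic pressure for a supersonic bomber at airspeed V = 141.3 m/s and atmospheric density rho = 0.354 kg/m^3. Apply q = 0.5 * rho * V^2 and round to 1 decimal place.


Step 1: V^2 = 141.3^2 = 19965.69
Step 2: q = 0.5 * 0.354 * 19965.69
Step 3: q = 3533.9 Pa

3533.9


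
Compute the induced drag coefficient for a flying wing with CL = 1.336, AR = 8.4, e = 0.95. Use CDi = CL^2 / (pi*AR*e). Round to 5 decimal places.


Step 1: CL^2 = 1.336^2 = 1.784896
Step 2: pi * AR * e = 3.14159 * 8.4 * 0.95 = 25.069909
Step 3: CDi = 1.784896 / 25.069909 = 0.07120

0.07120


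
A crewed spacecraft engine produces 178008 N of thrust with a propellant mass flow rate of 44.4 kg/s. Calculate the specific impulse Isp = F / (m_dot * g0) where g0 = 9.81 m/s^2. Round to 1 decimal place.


Step 1: m_dot * g0 = 44.4 * 9.81 = 435.56
Step 2: Isp = 178008 / 435.56 = 408.7 s

408.7


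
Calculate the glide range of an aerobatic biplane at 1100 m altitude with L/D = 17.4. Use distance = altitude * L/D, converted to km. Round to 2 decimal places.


Step 1: Glide distance = altitude * L/D = 1100 * 17.4 = 19140.0 m
Step 2: Convert to km: 19140.0 / 1000 = 19.14 km

19.14


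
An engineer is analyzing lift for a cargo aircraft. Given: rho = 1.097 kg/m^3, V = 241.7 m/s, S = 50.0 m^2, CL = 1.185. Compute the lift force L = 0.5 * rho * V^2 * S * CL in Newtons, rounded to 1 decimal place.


Step 1: Calculate dynamic pressure q = 0.5 * 1.097 * 241.7^2 = 0.5 * 1.097 * 58418.89 = 32042.7612 Pa
Step 2: Multiply by wing area and lift coefficient: L = 32042.7612 * 50.0 * 1.185
Step 3: L = 1602138.0582 * 1.185 = 1898533.6 N

1898533.6


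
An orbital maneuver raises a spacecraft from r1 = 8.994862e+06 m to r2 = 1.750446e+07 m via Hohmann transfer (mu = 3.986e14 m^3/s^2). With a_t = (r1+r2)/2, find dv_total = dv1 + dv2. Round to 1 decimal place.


Step 1: Transfer semi-major axis a_t = (8.994862e+06 + 1.750446e+07) / 2 = 1.324966e+07 m
Step 2: v1 (circular at r1) = sqrt(mu/r1) = 6656.89 m/s
Step 3: v_t1 = sqrt(mu*(2/r1 - 1/a_t)) = 7651.44 m/s
Step 4: dv1 = |7651.44 - 6656.89| = 994.55 m/s
Step 5: v2 (circular at r2) = 4771.93 m/s, v_t2 = 3931.78 m/s
Step 6: dv2 = |4771.93 - 3931.78| = 840.15 m/s
Step 7: Total delta-v = 994.55 + 840.15 = 1834.7 m/s

1834.7


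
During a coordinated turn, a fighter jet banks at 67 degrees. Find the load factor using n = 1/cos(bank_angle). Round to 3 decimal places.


Step 1: Convert 67 degrees to radians = 1.169371
Step 2: cos(67 deg) = 0.390731
Step 3: n = 1 / 0.390731 = 2.559

2.559


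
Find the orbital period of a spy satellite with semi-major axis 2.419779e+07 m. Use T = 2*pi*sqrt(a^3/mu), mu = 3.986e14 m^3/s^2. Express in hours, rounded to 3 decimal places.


Step 1: a^3 / mu = 1.416861e+22 / 3.986e14 = 3.554592e+07
Step 2: sqrt(3.554592e+07) = 5962.0403 s
Step 3: T = 2*pi * 5962.0403 = 37460.6 s
Step 4: T in hours = 37460.6 / 3600 = 10.406 hours

10.406


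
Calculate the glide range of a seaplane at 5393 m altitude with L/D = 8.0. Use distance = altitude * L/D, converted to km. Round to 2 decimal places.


Step 1: Glide distance = altitude * L/D = 5393 * 8.0 = 43144.0 m
Step 2: Convert to km: 43144.0 / 1000 = 43.14 km

43.14


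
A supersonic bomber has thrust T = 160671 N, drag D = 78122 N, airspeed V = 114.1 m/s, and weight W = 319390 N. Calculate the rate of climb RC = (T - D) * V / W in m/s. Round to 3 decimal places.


Step 1: Excess thrust = T - D = 160671 - 78122 = 82549 N
Step 2: Excess power = 82549 * 114.1 = 9418840.9 W
Step 3: RC = 9418840.9 / 319390 = 29.490 m/s

29.490


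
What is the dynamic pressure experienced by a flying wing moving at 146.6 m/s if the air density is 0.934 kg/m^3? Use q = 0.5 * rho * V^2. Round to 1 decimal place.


Step 1: V^2 = 146.6^2 = 21491.56
Step 2: q = 0.5 * 0.934 * 21491.56
Step 3: q = 10036.6 Pa

10036.6


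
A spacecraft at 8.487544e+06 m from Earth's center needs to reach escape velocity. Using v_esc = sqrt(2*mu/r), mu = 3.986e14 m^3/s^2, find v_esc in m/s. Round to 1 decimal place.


Step 1: 2*mu/r = 2 * 3.986e14 / 8.487544e+06 = 93925875.3769
Step 2: v_esc = sqrt(93925875.3769) = 9691.5 m/s

9691.5


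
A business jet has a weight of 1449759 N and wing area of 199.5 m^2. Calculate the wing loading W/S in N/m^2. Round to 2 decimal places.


Step 1: Wing loading = W / S = 1449759 / 199.5
Step 2: Wing loading = 7266.96 N/m^2

7266.96


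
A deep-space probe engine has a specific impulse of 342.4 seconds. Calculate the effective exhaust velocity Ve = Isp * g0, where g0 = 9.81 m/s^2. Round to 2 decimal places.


Step 1: Ve = Isp * g0 = 342.4 * 9.81
Step 2: Ve = 3358.94 m/s

3358.94


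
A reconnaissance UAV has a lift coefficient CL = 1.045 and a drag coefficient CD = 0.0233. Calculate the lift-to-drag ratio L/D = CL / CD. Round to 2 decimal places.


Step 1: L/D = CL / CD = 1.045 / 0.0233
Step 2: L/D = 44.85

44.85


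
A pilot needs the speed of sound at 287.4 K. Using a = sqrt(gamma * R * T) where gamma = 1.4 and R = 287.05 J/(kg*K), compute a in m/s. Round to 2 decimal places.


Step 1: gamma * R * T = 1.4 * 287.05 * 287.4 = 115497.438
Step 2: a = sqrt(115497.438) = 339.85 m/s

339.85


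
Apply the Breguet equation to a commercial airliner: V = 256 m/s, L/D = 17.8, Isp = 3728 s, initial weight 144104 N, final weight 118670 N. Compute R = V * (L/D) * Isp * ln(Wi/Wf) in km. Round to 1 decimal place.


Step 1: Coefficient = V * (L/D) * Isp = 256 * 17.8 * 3728 = 16987750.4 m
Step 2: Wi/Wf = 144104 / 118670 = 1.214325
Step 3: ln(1.214325) = 0.194189
Step 4: R = 16987750.4 * 0.194189 = 3298829.7 m = 3298.8 km

3298.8


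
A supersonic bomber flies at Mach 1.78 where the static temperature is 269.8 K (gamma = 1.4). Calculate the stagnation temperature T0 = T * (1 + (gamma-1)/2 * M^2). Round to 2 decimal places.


Step 1: (gamma-1)/2 = 0.2
Step 2: M^2 = 3.1684
Step 3: 1 + 0.2 * 3.1684 = 1.63368
Step 4: T0 = 269.8 * 1.63368 = 440.77 K

440.77


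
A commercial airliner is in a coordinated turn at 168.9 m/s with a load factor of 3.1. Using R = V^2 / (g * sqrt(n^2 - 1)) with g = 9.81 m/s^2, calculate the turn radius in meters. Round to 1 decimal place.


Step 1: V^2 = 168.9^2 = 28527.21
Step 2: n^2 - 1 = 3.1^2 - 1 = 8.61
Step 3: sqrt(8.61) = 2.93428
Step 4: R = 28527.21 / (9.81 * 2.93428) = 991.0 m

991.0


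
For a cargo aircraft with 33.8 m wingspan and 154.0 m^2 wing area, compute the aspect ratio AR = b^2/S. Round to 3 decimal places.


Step 1: b^2 = 33.8^2 = 1142.44
Step 2: AR = 1142.44 / 154.0 = 7.418

7.418


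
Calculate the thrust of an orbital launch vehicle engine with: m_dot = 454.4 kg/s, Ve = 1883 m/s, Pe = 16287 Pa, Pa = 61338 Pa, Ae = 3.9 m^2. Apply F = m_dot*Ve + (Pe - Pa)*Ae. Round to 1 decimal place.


Step 1: Momentum thrust = m_dot * Ve = 454.4 * 1883 = 855635.2 N
Step 2: Pressure thrust = (Pe - Pa) * Ae = (16287 - 61338) * 3.9 = -175698.9 N
Step 3: Total thrust F = 855635.2 + -175698.9 = 679936.3 N

679936.3


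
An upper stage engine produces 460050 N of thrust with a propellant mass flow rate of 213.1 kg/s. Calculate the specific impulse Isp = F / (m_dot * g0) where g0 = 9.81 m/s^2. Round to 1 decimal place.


Step 1: m_dot * g0 = 213.1 * 9.81 = 2090.51
Step 2: Isp = 460050 / 2090.51 = 220.1 s

220.1


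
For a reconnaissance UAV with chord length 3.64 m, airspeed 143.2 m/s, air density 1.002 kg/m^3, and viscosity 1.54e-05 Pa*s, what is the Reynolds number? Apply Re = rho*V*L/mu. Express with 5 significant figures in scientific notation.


Step 1: Numerator = rho * V * L = 1.002 * 143.2 * 3.64 = 522.290496
Step 2: Re = 522.290496 / 1.54e-05
Step 3: Re = 3.3915e+07

3.3915e+07


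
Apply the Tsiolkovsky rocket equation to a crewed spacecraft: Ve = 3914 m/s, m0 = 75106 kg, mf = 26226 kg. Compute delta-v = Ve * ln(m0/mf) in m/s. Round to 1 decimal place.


Step 1: Mass ratio m0/mf = 75106 / 26226 = 2.863799
Step 2: ln(2.863799) = 1.052149
Step 3: delta-v = 3914 * 1.052149 = 4118.1 m/s

4118.1


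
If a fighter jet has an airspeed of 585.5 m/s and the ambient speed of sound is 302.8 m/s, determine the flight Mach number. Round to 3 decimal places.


Step 1: M = V / a = 585.5 / 302.8
Step 2: M = 1.934

1.934


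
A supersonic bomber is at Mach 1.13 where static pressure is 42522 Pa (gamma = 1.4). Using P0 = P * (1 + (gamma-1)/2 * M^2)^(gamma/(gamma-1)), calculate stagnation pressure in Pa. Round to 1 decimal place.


Step 1: (gamma-1)/2 * M^2 = 0.2 * 1.2769 = 0.25538
Step 2: 1 + 0.25538 = 1.25538
Step 3: Exponent gamma/(gamma-1) = 3.5
Step 4: P0 = 42522 * 1.25538^3.5 = 94259.9 Pa

94259.9


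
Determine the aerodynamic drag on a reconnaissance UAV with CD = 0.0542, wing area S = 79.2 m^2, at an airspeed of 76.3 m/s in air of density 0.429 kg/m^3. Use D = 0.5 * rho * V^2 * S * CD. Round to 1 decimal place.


Step 1: Dynamic pressure q = 0.5 * 0.429 * 76.3^2 = 1248.7525 Pa
Step 2: Drag D = q * S * CD = 1248.7525 * 79.2 * 0.0542
Step 3: D = 5360.4 N

5360.4


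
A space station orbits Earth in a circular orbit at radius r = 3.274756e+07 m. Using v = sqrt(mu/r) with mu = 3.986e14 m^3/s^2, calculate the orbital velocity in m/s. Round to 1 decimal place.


Step 1: mu / r = 3.986e14 / 3.274756e+07 = 12171899.2194
Step 2: v = sqrt(12171899.2194) = 3488.8 m/s

3488.8


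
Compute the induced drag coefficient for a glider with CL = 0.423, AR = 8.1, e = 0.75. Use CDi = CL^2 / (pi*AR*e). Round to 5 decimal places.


Step 1: CL^2 = 0.423^2 = 0.178929
Step 2: pi * AR * e = 3.14159 * 8.1 * 0.75 = 19.085175
Step 3: CDi = 0.178929 / 19.085175 = 0.00938

0.00938


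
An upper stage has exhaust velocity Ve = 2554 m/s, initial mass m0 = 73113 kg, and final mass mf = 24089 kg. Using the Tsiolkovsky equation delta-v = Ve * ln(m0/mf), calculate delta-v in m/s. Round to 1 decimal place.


Step 1: Mass ratio m0/mf = 73113 / 24089 = 3.03512
Step 2: ln(3.03512) = 1.110251
Step 3: delta-v = 2554 * 1.110251 = 2835.6 m/s

2835.6


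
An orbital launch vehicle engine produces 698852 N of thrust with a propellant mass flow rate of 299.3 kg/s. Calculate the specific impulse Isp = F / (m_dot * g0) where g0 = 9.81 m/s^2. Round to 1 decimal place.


Step 1: m_dot * g0 = 299.3 * 9.81 = 2936.13
Step 2: Isp = 698852 / 2936.13 = 238.0 s

238.0


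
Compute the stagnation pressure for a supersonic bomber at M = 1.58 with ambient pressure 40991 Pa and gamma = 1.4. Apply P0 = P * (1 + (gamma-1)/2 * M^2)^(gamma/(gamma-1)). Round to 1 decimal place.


Step 1: (gamma-1)/2 * M^2 = 0.2 * 2.4964 = 0.49928
Step 2: 1 + 0.49928 = 1.49928
Step 3: Exponent gamma/(gamma-1) = 3.5
Step 4: P0 = 40991 * 1.49928^3.5 = 169152.4 Pa

169152.4


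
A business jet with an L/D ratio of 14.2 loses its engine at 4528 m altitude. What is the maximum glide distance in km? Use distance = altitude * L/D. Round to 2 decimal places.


Step 1: Glide distance = altitude * L/D = 4528 * 14.2 = 64297.6 m
Step 2: Convert to km: 64297.6 / 1000 = 64.30 km

64.30


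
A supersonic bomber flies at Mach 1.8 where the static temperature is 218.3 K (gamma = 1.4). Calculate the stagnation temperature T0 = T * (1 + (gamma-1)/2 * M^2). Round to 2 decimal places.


Step 1: (gamma-1)/2 = 0.2
Step 2: M^2 = 3.24
Step 3: 1 + 0.2 * 3.24 = 1.648
Step 4: T0 = 218.3 * 1.648 = 359.76 K

359.76


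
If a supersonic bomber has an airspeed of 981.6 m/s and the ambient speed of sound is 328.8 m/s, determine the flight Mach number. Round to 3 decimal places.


Step 1: M = V / a = 981.6 / 328.8
Step 2: M = 2.985

2.985


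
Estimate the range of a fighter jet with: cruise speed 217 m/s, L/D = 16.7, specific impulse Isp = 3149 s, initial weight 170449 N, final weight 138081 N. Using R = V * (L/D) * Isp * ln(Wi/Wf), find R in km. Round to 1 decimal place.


Step 1: Coefficient = V * (L/D) * Isp = 217 * 16.7 * 3149 = 11411661.1 m
Step 2: Wi/Wf = 170449 / 138081 = 1.234413
Step 3: ln(1.234413) = 0.210596
Step 4: R = 11411661.1 * 0.210596 = 2403246.3 m = 2403.2 km

2403.2


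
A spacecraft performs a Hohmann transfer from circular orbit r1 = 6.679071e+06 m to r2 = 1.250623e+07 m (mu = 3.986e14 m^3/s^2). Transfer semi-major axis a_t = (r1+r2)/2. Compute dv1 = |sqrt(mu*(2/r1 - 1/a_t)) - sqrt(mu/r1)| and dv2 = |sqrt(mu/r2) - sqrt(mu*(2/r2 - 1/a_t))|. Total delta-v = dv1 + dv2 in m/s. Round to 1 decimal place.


Step 1: Transfer semi-major axis a_t = (6.679071e+06 + 1.250623e+07) / 2 = 9.592650e+06 m
Step 2: v1 (circular at r1) = sqrt(mu/r1) = 7725.22 m/s
Step 3: v_t1 = sqrt(mu*(2/r1 - 1/a_t)) = 8820.73 m/s
Step 4: dv1 = |8820.73 - 7725.22| = 1095.51 m/s
Step 5: v2 (circular at r2) = 5645.54 m/s, v_t2 = 4710.79 m/s
Step 6: dv2 = |5645.54 - 4710.79| = 934.74 m/s
Step 7: Total delta-v = 1095.51 + 934.74 = 2030.3 m/s

2030.3


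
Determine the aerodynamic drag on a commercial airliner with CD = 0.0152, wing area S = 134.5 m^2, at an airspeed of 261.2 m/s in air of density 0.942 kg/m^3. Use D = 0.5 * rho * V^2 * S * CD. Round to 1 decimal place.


Step 1: Dynamic pressure q = 0.5 * 0.942 * 261.2^2 = 32134.1822 Pa
Step 2: Drag D = q * S * CD = 32134.1822 * 134.5 * 0.0152
Step 3: D = 65695.1 N

65695.1


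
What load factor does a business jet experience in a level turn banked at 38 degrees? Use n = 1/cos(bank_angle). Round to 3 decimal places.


Step 1: Convert 38 degrees to radians = 0.663225
Step 2: cos(38 deg) = 0.788011
Step 3: n = 1 / 0.788011 = 1.269

1.269


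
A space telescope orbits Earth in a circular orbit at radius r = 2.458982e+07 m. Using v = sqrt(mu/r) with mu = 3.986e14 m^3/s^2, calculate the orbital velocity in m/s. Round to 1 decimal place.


Step 1: mu / r = 3.986e14 / 2.458982e+07 = 16209960.0566
Step 2: v = sqrt(16209960.0566) = 4026.2 m/s

4026.2


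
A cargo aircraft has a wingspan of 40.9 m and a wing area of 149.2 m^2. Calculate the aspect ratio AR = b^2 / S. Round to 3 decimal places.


Step 1: b^2 = 40.9^2 = 1672.81
Step 2: AR = 1672.81 / 149.2 = 11.212

11.212


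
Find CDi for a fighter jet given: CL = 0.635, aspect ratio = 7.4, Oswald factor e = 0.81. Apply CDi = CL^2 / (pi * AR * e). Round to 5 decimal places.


Step 1: CL^2 = 0.635^2 = 0.403225
Step 2: pi * AR * e = 3.14159 * 7.4 * 0.81 = 18.830706
Step 3: CDi = 0.403225 / 18.830706 = 0.02141

0.02141


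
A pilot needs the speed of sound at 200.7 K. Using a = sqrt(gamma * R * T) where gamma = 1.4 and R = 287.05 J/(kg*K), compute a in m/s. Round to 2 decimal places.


Step 1: gamma * R * T = 1.4 * 287.05 * 200.7 = 80655.309
Step 2: a = sqrt(80655.309) = 284.00 m/s

284.00


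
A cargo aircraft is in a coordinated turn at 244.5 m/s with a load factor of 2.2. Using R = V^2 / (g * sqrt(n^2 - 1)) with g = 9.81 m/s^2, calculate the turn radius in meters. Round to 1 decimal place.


Step 1: V^2 = 244.5^2 = 59780.25
Step 2: n^2 - 1 = 2.2^2 - 1 = 3.84
Step 3: sqrt(3.84) = 1.959592
Step 4: R = 59780.25 / (9.81 * 1.959592) = 3109.7 m

3109.7


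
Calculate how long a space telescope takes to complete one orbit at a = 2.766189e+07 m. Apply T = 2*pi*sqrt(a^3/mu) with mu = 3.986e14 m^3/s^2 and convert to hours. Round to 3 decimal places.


Step 1: a^3 / mu = 2.116633e+22 / 3.986e14 = 5.310168e+07
Step 2: sqrt(5.310168e+07) = 7287.0899 s
Step 3: T = 2*pi * 7287.0899 = 45786.14 s
Step 4: T in hours = 45786.14 / 3600 = 12.718 hours

12.718


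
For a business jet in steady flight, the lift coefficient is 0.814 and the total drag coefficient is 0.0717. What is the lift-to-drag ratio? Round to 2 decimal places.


Step 1: L/D = CL / CD = 0.814 / 0.0717
Step 2: L/D = 11.35

11.35


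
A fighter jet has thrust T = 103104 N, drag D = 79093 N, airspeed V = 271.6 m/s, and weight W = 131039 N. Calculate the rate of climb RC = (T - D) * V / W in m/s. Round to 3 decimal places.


Step 1: Excess thrust = T - D = 103104 - 79093 = 24011 N
Step 2: Excess power = 24011 * 271.6 = 6521387.6 W
Step 3: RC = 6521387.6 / 131039 = 49.767 m/s

49.767


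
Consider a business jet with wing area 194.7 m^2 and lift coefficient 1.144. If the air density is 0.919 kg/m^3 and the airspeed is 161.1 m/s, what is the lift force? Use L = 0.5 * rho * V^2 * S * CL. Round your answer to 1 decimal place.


Step 1: Calculate dynamic pressure q = 0.5 * 0.919 * 161.1^2 = 0.5 * 0.919 * 25953.21 = 11925.5 Pa
Step 2: Multiply by wing area and lift coefficient: L = 11925.5 * 194.7 * 1.144
Step 3: L = 2321894.849 * 1.144 = 2656247.7 N

2656247.7


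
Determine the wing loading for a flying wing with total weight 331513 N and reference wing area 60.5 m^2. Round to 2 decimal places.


Step 1: Wing loading = W / S = 331513 / 60.5
Step 2: Wing loading = 5479.55 N/m^2

5479.55


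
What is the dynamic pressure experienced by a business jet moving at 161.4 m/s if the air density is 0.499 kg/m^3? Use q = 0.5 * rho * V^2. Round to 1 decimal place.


Step 1: V^2 = 161.4^2 = 26049.96
Step 2: q = 0.5 * 0.499 * 26049.96
Step 3: q = 6499.5 Pa

6499.5


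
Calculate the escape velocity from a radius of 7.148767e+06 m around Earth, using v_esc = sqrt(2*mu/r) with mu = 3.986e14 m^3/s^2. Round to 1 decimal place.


Step 1: 2*mu/r = 2 * 3.986e14 / 7.148767e+06 = 111515734.1119
Step 2: v_esc = sqrt(111515734.1119) = 10560.1 m/s

10560.1


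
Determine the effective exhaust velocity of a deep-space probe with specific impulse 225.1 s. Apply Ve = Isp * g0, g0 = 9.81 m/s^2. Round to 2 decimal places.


Step 1: Ve = Isp * g0 = 225.1 * 9.81
Step 2: Ve = 2208.23 m/s

2208.23


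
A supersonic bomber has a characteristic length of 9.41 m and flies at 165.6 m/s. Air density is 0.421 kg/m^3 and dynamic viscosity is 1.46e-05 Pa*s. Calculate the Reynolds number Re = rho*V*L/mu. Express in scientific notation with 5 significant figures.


Step 1: Numerator = rho * V * L = 0.421 * 165.6 * 9.41 = 656.042616
Step 2: Re = 656.042616 / 1.46e-05
Step 3: Re = 4.4934e+07

4.4934e+07


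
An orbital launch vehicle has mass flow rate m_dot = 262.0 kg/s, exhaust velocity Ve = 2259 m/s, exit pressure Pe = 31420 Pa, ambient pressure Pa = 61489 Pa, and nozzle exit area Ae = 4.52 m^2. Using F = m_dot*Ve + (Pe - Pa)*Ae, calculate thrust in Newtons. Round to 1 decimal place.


Step 1: Momentum thrust = m_dot * Ve = 262.0 * 2259 = 591858.0 N
Step 2: Pressure thrust = (Pe - Pa) * Ae = (31420 - 61489) * 4.52 = -135911.88 N
Step 3: Total thrust F = 591858.0 + -135911.88 = 455946.1 N

455946.1


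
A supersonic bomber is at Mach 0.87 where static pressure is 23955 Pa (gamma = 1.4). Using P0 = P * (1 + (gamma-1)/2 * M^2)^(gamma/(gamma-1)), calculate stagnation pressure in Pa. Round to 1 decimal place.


Step 1: (gamma-1)/2 * M^2 = 0.2 * 0.7569 = 0.15138
Step 2: 1 + 0.15138 = 1.15138
Step 3: Exponent gamma/(gamma-1) = 3.5
Step 4: P0 = 23955 * 1.15138^3.5 = 39233.9 Pa

39233.9


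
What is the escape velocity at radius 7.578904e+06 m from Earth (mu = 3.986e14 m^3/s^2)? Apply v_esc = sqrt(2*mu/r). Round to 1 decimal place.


Step 1: 2*mu/r = 2 * 3.986e14 / 7.578904e+06 = 105186713.0129
Step 2: v_esc = sqrt(105186713.0129) = 10256.1 m/s

10256.1


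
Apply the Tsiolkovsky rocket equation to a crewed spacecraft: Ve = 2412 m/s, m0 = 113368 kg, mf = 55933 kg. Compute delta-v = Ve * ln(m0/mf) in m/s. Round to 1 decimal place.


Step 1: Mass ratio m0/mf = 113368 / 55933 = 2.026854
Step 2: ln(2.026854) = 0.706485
Step 3: delta-v = 2412 * 0.706485 = 1704.0 m/s

1704.0


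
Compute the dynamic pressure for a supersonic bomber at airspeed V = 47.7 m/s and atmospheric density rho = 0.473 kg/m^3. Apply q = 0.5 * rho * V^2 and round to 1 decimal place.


Step 1: V^2 = 47.7^2 = 2275.29
Step 2: q = 0.5 * 0.473 * 2275.29
Step 3: q = 538.1 Pa

538.1


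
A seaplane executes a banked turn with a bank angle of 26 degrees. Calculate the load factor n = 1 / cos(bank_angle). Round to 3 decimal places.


Step 1: Convert 26 degrees to radians = 0.453786
Step 2: cos(26 deg) = 0.898794
Step 3: n = 1 / 0.898794 = 1.113

1.113


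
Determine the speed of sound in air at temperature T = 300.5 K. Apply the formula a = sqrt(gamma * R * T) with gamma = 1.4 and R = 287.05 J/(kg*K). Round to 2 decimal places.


Step 1: gamma * R * T = 1.4 * 287.05 * 300.5 = 120761.935
Step 2: a = sqrt(120761.935) = 347.51 m/s

347.51


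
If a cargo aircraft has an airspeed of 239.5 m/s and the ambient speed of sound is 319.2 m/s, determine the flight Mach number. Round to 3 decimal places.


Step 1: M = V / a = 239.5 / 319.2
Step 2: M = 0.750

0.750


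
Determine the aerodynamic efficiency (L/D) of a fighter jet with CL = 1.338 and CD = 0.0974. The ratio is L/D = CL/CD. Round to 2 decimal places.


Step 1: L/D = CL / CD = 1.338 / 0.0974
Step 2: L/D = 13.74

13.74


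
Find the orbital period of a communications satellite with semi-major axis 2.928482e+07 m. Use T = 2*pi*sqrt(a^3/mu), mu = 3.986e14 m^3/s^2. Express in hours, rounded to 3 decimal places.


Step 1: a^3 / mu = 2.511468e+22 / 3.986e14 = 6.300723e+07
Step 2: sqrt(6.300723e+07) = 7937.7093 s
Step 3: T = 2*pi * 7937.7093 = 49874.1 s
Step 4: T in hours = 49874.1 / 3600 = 13.854 hours

13.854


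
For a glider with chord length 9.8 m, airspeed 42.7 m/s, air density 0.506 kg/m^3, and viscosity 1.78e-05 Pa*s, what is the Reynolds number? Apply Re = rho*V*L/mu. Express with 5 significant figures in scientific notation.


Step 1: Numerator = rho * V * L = 0.506 * 42.7 * 9.8 = 211.74076
Step 2: Re = 211.74076 / 1.78e-05
Step 3: Re = 1.1896e+07

1.1896e+07


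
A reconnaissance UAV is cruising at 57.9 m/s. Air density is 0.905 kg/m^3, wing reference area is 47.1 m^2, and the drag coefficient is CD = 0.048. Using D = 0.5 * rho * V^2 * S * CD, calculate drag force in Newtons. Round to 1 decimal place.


Step 1: Dynamic pressure q = 0.5 * 0.905 * 57.9^2 = 1516.9655 Pa
Step 2: Drag D = q * S * CD = 1516.9655 * 47.1 * 0.048
Step 3: D = 3429.6 N

3429.6


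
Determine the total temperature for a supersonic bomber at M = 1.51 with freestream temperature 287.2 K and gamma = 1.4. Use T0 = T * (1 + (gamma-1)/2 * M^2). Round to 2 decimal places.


Step 1: (gamma-1)/2 = 0.2
Step 2: M^2 = 2.2801
Step 3: 1 + 0.2 * 2.2801 = 1.45602
Step 4: T0 = 287.2 * 1.45602 = 418.17 K

418.17


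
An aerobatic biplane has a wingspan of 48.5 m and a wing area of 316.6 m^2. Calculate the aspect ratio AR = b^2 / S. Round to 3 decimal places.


Step 1: b^2 = 48.5^2 = 2352.25
Step 2: AR = 2352.25 / 316.6 = 7.430

7.430


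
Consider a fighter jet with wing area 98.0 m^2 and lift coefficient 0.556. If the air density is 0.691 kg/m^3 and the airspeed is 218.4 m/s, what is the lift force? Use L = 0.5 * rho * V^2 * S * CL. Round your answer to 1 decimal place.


Step 1: Calculate dynamic pressure q = 0.5 * 0.691 * 218.4^2 = 0.5 * 0.691 * 47698.56 = 16479.8525 Pa
Step 2: Multiply by wing area and lift coefficient: L = 16479.8525 * 98.0 * 0.556
Step 3: L = 1615025.543 * 0.556 = 897954.2 N

897954.2


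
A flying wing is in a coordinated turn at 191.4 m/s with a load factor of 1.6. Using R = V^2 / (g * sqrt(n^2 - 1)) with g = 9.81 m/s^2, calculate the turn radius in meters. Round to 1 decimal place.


Step 1: V^2 = 191.4^2 = 36633.96
Step 2: n^2 - 1 = 1.6^2 - 1 = 1.56
Step 3: sqrt(1.56) = 1.249
Step 4: R = 36633.96 / (9.81 * 1.249) = 2989.9 m

2989.9


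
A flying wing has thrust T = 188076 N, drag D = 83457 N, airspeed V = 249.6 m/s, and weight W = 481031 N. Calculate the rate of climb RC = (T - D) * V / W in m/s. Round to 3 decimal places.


Step 1: Excess thrust = T - D = 188076 - 83457 = 104619 N
Step 2: Excess power = 104619 * 249.6 = 26112902.4 W
Step 3: RC = 26112902.4 / 481031 = 54.285 m/s

54.285


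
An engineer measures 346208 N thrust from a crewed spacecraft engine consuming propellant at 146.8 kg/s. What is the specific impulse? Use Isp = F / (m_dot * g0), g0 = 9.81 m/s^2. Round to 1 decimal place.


Step 1: m_dot * g0 = 146.8 * 9.81 = 1440.11
Step 2: Isp = 346208 / 1440.11 = 240.4 s

240.4


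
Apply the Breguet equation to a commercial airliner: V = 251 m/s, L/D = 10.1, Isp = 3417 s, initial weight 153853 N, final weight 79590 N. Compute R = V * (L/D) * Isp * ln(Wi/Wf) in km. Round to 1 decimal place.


Step 1: Coefficient = V * (L/D) * Isp = 251 * 10.1 * 3417 = 8662436.7 m
Step 2: Wi/Wf = 153853 / 79590 = 1.933069
Step 3: ln(1.933069) = 0.659109
Step 4: R = 8662436.7 * 0.659109 = 5709491.2 m = 5709.5 km

5709.5


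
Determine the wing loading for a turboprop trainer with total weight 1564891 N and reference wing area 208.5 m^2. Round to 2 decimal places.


Step 1: Wing loading = W / S = 1564891 / 208.5
Step 2: Wing loading = 7505.47 N/m^2

7505.47


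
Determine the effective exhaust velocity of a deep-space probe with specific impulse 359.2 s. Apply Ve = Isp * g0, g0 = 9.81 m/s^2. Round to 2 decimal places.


Step 1: Ve = Isp * g0 = 359.2 * 9.81
Step 2: Ve = 3523.75 m/s

3523.75


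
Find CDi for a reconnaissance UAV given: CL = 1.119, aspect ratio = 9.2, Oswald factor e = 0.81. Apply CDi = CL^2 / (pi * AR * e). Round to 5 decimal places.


Step 1: CL^2 = 1.119^2 = 1.252161
Step 2: pi * AR * e = 3.14159 * 9.2 * 0.81 = 23.411148
Step 3: CDi = 1.252161 / 23.411148 = 0.05349

0.05349


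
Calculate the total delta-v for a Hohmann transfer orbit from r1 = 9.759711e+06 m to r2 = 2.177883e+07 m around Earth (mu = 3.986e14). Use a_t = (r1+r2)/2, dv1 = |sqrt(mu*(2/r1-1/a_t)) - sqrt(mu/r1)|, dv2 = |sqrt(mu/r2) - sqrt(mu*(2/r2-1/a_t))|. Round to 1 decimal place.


Step 1: Transfer semi-major axis a_t = (9.759711e+06 + 2.177883e+07) / 2 = 1.576927e+07 m
Step 2: v1 (circular at r1) = sqrt(mu/r1) = 6390.73 m/s
Step 3: v_t1 = sqrt(mu*(2/r1 - 1/a_t)) = 7510.38 m/s
Step 4: dv1 = |7510.38 - 6390.73| = 1119.65 m/s
Step 5: v2 (circular at r2) = 4278.1 m/s, v_t2 = 3365.61 m/s
Step 6: dv2 = |4278.1 - 3365.61| = 912.49 m/s
Step 7: Total delta-v = 1119.65 + 912.49 = 2032.1 m/s

2032.1


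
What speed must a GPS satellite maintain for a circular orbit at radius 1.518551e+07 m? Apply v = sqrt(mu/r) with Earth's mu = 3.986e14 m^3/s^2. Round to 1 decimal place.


Step 1: mu / r = 3.986e14 / 1.518551e+07 = 26248706.8264
Step 2: v = sqrt(26248706.8264) = 5123.3 m/s

5123.3


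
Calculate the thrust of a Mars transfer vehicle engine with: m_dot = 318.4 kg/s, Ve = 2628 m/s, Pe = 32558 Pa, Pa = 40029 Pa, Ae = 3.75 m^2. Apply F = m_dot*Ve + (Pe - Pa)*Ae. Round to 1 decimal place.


Step 1: Momentum thrust = m_dot * Ve = 318.4 * 2628 = 836755.2 N
Step 2: Pressure thrust = (Pe - Pa) * Ae = (32558 - 40029) * 3.75 = -28016.25 N
Step 3: Total thrust F = 836755.2 + -28016.25 = 808739.0 N

808739.0


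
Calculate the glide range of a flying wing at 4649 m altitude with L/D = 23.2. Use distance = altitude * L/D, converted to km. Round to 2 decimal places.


Step 1: Glide distance = altitude * L/D = 4649 * 23.2 = 107856.8 m
Step 2: Convert to km: 107856.8 / 1000 = 107.86 km

107.86


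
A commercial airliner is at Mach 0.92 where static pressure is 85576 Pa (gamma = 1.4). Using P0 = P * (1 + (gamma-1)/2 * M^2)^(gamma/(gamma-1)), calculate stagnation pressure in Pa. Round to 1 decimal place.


Step 1: (gamma-1)/2 * M^2 = 0.2 * 0.8464 = 0.16928
Step 2: 1 + 0.16928 = 1.16928
Step 3: Exponent gamma/(gamma-1) = 3.5
Step 4: P0 = 85576 * 1.16928^3.5 = 147933.6 Pa

147933.6


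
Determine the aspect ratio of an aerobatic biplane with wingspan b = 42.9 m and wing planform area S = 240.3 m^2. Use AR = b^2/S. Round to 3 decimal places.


Step 1: b^2 = 42.9^2 = 1840.41
Step 2: AR = 1840.41 / 240.3 = 7.659

7.659


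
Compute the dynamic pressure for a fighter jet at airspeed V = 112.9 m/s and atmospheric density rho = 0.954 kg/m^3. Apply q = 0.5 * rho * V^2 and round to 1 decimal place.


Step 1: V^2 = 112.9^2 = 12746.41
Step 2: q = 0.5 * 0.954 * 12746.41
Step 3: q = 6080.0 Pa

6080.0


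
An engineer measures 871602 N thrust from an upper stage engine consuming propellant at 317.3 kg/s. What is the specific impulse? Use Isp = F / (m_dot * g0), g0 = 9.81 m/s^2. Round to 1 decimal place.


Step 1: m_dot * g0 = 317.3 * 9.81 = 3112.71
Step 2: Isp = 871602 / 3112.71 = 280.0 s

280.0


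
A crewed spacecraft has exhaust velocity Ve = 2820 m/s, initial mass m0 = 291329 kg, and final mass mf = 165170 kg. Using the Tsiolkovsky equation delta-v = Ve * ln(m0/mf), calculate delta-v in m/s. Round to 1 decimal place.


Step 1: Mass ratio m0/mf = 291329 / 165170 = 1.763813
Step 2: ln(1.763813) = 0.567478
Step 3: delta-v = 2820 * 0.567478 = 1600.3 m/s

1600.3


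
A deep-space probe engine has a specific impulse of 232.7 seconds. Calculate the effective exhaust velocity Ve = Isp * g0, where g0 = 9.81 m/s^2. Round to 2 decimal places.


Step 1: Ve = Isp * g0 = 232.7 * 9.81
Step 2: Ve = 2282.79 m/s

2282.79


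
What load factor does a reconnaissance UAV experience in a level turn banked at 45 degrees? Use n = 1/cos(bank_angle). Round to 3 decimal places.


Step 1: Convert 45 degrees to radians = 0.785398
Step 2: cos(45 deg) = 0.707107
Step 3: n = 1 / 0.707107 = 1.414

1.414


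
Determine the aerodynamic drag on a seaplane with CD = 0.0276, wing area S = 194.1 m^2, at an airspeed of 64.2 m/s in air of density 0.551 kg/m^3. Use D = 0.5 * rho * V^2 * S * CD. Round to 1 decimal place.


Step 1: Dynamic pressure q = 0.5 * 0.551 * 64.2^2 = 1135.5118 Pa
Step 2: Drag D = q * S * CD = 1135.5118 * 194.1 * 0.0276
Step 3: D = 6083.1 N

6083.1


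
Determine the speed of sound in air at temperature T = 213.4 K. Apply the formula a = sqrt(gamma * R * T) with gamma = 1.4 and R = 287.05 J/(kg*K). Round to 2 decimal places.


Step 1: gamma * R * T = 1.4 * 287.05 * 213.4 = 85759.058
Step 2: a = sqrt(85759.058) = 292.85 m/s

292.85


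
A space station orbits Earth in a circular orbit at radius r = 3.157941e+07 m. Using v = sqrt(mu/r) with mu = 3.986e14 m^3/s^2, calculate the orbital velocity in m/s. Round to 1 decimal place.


Step 1: mu / r = 3.986e14 / 3.157941e+07 = 12622148.4189
Step 2: v = sqrt(12622148.4189) = 3552.8 m/s

3552.8


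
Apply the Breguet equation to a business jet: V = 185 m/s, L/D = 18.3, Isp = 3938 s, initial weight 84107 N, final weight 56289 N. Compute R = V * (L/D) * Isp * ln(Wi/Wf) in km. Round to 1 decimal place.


Step 1: Coefficient = V * (L/D) * Isp = 185 * 18.3 * 3938 = 13332099.0 m
Step 2: Wi/Wf = 84107 / 56289 = 1.4942
Step 3: ln(1.4942) = 0.401591
Step 4: R = 13332099.0 * 0.401591 = 5354046.5 m = 5354.0 km

5354.0


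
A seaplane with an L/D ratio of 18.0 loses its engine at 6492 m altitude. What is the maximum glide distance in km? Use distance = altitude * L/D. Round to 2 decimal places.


Step 1: Glide distance = altitude * L/D = 6492 * 18.0 = 116856.0 m
Step 2: Convert to km: 116856.0 / 1000 = 116.86 km

116.86


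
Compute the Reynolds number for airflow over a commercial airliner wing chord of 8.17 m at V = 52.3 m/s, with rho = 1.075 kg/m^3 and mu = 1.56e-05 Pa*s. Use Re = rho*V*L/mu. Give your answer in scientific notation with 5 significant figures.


Step 1: Numerator = rho * V * L = 1.075 * 52.3 * 8.17 = 459.337825
Step 2: Re = 459.337825 / 1.56e-05
Step 3: Re = 2.9445e+07

2.9445e+07


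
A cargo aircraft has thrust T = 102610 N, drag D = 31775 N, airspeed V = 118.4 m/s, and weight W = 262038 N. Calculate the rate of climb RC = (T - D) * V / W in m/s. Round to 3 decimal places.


Step 1: Excess thrust = T - D = 102610 - 31775 = 70835 N
Step 2: Excess power = 70835 * 118.4 = 8386864.0 W
Step 3: RC = 8386864.0 / 262038 = 32.006 m/s

32.006


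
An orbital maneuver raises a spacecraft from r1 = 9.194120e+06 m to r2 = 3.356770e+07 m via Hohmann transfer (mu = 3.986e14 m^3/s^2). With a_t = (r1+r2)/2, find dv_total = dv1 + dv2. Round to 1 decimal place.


Step 1: Transfer semi-major axis a_t = (9.194120e+06 + 3.356770e+07) / 2 = 2.138091e+07 m
Step 2: v1 (circular at r1) = sqrt(mu/r1) = 6584.36 m/s
Step 3: v_t1 = sqrt(mu*(2/r1 - 1/a_t)) = 8250.14 m/s
Step 4: dv1 = |8250.14 - 6584.36| = 1665.78 m/s
Step 5: v2 (circular at r2) = 3445.94 m/s, v_t2 = 2259.7 m/s
Step 6: dv2 = |3445.94 - 2259.7| = 1186.25 m/s
Step 7: Total delta-v = 1665.78 + 1186.25 = 2852.0 m/s

2852.0


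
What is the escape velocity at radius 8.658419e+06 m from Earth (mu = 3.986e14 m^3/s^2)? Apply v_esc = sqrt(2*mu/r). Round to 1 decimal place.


Step 1: 2*mu/r = 2 * 3.986e14 / 8.658419e+06 = 92072236.2824
Step 2: v_esc = sqrt(92072236.2824) = 9595.4 m/s

9595.4


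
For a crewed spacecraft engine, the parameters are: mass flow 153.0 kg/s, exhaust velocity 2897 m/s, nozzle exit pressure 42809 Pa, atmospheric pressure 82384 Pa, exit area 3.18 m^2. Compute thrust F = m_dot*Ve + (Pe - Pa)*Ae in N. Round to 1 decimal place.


Step 1: Momentum thrust = m_dot * Ve = 153.0 * 2897 = 443241.0 N
Step 2: Pressure thrust = (Pe - Pa) * Ae = (42809 - 82384) * 3.18 = -125848.50 N
Step 3: Total thrust F = 443241.0 + -125848.50 = 317392.5 N

317392.5


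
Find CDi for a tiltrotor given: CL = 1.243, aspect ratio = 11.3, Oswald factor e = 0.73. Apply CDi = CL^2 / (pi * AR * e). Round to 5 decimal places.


Step 1: CL^2 = 1.243^2 = 1.545049
Step 2: pi * AR * e = 3.14159 * 11.3 * 0.73 = 25.914998
Step 3: CDi = 1.545049 / 25.914998 = 0.05962

0.05962


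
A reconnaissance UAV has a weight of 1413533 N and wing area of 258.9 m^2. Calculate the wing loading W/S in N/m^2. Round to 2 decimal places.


Step 1: Wing loading = W / S = 1413533 / 258.9
Step 2: Wing loading = 5459.76 N/m^2

5459.76


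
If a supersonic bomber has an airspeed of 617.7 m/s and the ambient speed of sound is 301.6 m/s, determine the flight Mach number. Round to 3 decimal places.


Step 1: M = V / a = 617.7 / 301.6
Step 2: M = 2.048

2.048


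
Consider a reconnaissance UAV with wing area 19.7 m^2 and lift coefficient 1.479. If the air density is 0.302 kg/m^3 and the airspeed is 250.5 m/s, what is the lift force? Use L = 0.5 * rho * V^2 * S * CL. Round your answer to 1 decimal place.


Step 1: Calculate dynamic pressure q = 0.5 * 0.302 * 250.5^2 = 0.5 * 0.302 * 62750.25 = 9475.2877 Pa
Step 2: Multiply by wing area and lift coefficient: L = 9475.2877 * 19.7 * 1.479
Step 3: L = 186663.1687 * 1.479 = 276074.8 N

276074.8


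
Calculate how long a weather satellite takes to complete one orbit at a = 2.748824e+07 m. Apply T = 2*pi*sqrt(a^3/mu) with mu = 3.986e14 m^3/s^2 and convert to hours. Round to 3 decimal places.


Step 1: a^3 / mu = 2.077021e+22 / 3.986e14 = 5.210789e+07
Step 2: sqrt(5.210789e+07) = 7218.5797 s
Step 3: T = 2*pi * 7218.5797 = 45355.67 s
Step 4: T in hours = 45355.67 / 3600 = 12.599 hours

12.599


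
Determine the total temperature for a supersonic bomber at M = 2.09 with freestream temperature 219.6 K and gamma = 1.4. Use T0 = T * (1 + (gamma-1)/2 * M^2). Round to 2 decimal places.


Step 1: (gamma-1)/2 = 0.2
Step 2: M^2 = 4.3681
Step 3: 1 + 0.2 * 4.3681 = 1.87362
Step 4: T0 = 219.6 * 1.87362 = 411.45 K

411.45


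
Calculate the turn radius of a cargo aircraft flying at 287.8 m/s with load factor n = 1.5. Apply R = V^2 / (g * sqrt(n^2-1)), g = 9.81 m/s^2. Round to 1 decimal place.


Step 1: V^2 = 287.8^2 = 82828.84
Step 2: n^2 - 1 = 1.5^2 - 1 = 1.25
Step 3: sqrt(1.25) = 1.118034
Step 4: R = 82828.84 / (9.81 * 1.118034) = 7551.9 m

7551.9


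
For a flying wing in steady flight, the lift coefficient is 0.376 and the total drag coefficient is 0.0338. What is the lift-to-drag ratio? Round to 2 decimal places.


Step 1: L/D = CL / CD = 0.376 / 0.0338
Step 2: L/D = 11.12

11.12


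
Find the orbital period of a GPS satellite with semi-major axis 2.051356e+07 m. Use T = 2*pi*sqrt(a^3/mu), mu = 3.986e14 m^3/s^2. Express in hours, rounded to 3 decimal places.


Step 1: a^3 / mu = 8.632232e+21 / 3.986e14 = 2.165638e+07
Step 2: sqrt(2.165638e+07) = 4653.6413 s
Step 3: T = 2*pi * 4653.6413 = 29239.69 s
Step 4: T in hours = 29239.69 / 3600 = 8.122 hours

8.122
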